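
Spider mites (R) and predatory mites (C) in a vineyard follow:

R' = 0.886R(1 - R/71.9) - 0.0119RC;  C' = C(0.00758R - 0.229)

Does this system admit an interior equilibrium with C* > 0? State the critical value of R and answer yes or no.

Threshold R = 30.2; K > 30.2, so yes, the predator persists.

The predator equation gives dC/dt > 0 only when R > 0.229/0.00758 = 30.2.
Without the predator, R → K = 71.9. Since 71.9 > 30.2, the predator can invade and persist.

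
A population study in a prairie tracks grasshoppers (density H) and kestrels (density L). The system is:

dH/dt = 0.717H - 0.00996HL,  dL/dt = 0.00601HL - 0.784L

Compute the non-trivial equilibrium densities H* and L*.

H* ≈ 130, L* ≈ 72

Set dL/dt = 0 with L > 0: 0.00601H - 0.784 = 0, so H* = 0.784/0.00601 = 130.
Set dH/dt = 0 with H > 0: 0.717 - 0.00996L = 0, so L* = 0.717/0.00996 = 72.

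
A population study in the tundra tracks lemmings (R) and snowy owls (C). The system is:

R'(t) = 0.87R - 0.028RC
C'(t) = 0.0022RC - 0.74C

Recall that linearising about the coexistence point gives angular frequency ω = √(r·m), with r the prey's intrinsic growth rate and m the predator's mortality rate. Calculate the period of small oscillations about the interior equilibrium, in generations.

T ≈ 7.83 generations

Here r = 0.87 and m = 0.74, so r·m = 0.644.
ω = √0.644 = 0.802 per generation, hence T = 2π/ω ≈ 7.83 generations.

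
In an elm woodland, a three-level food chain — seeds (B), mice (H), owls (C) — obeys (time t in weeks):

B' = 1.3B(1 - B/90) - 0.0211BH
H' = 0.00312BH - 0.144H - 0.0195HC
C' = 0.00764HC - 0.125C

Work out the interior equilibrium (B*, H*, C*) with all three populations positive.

From dC/dt = 0: 0.00764H* = 0.125, so H* = 16.4.
From dB/dt = 0: 1.3(1 - B*/90) = 0.0211·16.4, giving B* = 90·(1 - 0.266) = 66.1.
From dH/dt = 0: 0.00312·66.1 - 0.144 = 0.0195C*, so C* = 0.0622/0.0195 = 3.19.

B* ≈ 66.1, H* ≈ 16.4, C* ≈ 3.19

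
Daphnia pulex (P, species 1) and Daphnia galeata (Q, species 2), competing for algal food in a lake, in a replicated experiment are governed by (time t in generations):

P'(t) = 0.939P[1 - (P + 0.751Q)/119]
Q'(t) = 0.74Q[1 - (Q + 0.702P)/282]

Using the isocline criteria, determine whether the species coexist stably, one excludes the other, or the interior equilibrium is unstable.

species 2 excludes species 1

Compare the nullcline intercepts: K1/α12 = 119/0.751 = 158 < K2 = 282; K2/α21 = 282/0.702 = 402 > K1 = 119.
Since the inequalities point opposite ways, species 2 can invade but species 1 cannot.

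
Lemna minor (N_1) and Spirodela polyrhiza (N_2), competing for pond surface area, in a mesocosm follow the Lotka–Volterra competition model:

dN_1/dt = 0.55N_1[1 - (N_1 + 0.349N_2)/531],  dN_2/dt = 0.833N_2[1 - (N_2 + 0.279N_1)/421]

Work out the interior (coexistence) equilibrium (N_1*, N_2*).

Setting both brackets to zero gives the nullclines N_1 + 0.349N_2 = 531 and 0.279N_1 + N_2 = 421.
Substituting N_2 = 421 - 0.279N_1 into the first: N_1(1 - 0.349·0.279) = 531 - 0.349·421.
So N_1* = 384/0.903 = 426, and then N_2* = 421 - 0.279·426 = 302.

N_1* ≈ 426, N_2* ≈ 302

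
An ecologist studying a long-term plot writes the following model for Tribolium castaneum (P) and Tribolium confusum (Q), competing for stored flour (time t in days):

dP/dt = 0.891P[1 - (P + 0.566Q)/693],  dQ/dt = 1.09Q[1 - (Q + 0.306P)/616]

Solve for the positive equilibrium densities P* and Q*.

Setting both brackets to zero gives the nullclines P + 0.566Q = 693 and 0.306P + Q = 616.
Substituting Q = 616 - 0.306P into the first: P(1 - 0.566·0.306) = 693 - 0.566·616.
So P* = 344/0.827 = 416, and then Q* = 616 - 0.306·416 = 489.

P* ≈ 416, Q* ≈ 489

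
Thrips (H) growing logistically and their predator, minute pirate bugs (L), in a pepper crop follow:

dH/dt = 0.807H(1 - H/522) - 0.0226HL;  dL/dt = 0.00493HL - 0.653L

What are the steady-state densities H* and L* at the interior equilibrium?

H* ≈ 132, L* ≈ 26.6

From dL/dt = 0 with L > 0: 0.00493H* = 0.653, so H* = 132.
Substitute into dH/dt = 0: 0.807(1 - 132/522) = 0.0226L*.
The bracket is 0.746, giving L* = 0.602/0.0226 = 26.6.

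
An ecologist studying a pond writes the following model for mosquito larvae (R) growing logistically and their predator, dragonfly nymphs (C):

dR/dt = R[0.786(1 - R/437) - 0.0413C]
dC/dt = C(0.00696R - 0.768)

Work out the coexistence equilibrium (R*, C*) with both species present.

From dC/dt = 0 with C > 0: 0.00696R* = 0.768, so R* = 110.
Substitute into dR/dt = 0: 0.786(1 - 110/437) = 0.0413C*.
The bracket is 0.747, giving C* = 0.588/0.0413 = 14.2.

R* ≈ 110, C* ≈ 14.2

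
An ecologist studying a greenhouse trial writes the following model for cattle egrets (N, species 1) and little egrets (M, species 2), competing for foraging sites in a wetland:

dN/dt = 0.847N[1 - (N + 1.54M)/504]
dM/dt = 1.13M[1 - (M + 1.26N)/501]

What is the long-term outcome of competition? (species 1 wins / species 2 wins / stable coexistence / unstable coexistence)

unstable coexistence (outcome depends on initial conditions)

Compare the nullcline intercepts: K1/α12 = 504/1.54 = 327 < K2 = 501; K2/α21 = 501/1.26 = 398 < K1 = 504.
Since both are reversed, neither can invade when rare; the interior point is a saddle.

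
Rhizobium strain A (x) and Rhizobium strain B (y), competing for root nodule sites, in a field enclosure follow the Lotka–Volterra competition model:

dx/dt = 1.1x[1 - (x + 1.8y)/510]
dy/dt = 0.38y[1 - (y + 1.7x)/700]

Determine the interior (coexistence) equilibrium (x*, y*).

x* ≈ 364, y* ≈ 81.1

Setting both brackets to zero gives the nullclines x + 1.8y = 510 and 1.7x + y = 700.
Substituting y = 700 - 1.7x into the first: x(1 - 1.8·1.7) = 510 - 1.8·700.
So x* = -750/-2.06 = 364, and then y* = 700 - 1.7·364 = 81.1.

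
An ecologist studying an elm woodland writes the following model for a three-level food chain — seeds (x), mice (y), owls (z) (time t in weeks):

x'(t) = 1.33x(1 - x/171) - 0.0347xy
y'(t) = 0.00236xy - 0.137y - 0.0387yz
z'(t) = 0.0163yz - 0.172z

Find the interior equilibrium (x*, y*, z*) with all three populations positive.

From dz/dt = 0: 0.0163y* = 0.172, so y* = 10.6.
From dx/dt = 0: 1.33(1 - x*/171) = 0.0347·10.6, giving x* = 171·(1 - 0.275) = 124.
From dy/dt = 0: 0.00236·124 - 0.137 = 0.0387z*, so z* = 0.155/0.0387 = 4.02.

x* ≈ 124, y* ≈ 10.6, z* ≈ 4.02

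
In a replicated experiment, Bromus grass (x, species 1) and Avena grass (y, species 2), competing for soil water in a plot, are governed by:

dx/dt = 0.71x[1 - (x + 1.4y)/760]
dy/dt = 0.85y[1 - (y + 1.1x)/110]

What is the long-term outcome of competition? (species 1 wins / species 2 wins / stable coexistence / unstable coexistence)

Compare the nullcline intercepts: K1/α12 = 760/1.4 = 543 > K2 = 110; K2/α21 = 110/1.1 = 100 < K1 = 760.
Since the inequalities point opposite ways, species 1 can invade but species 2 cannot.

species 1 excludes species 2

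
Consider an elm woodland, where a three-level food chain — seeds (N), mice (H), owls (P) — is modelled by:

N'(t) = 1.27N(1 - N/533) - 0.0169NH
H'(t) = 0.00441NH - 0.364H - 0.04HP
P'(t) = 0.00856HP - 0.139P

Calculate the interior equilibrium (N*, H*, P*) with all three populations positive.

N* ≈ 418, H* ≈ 16.2, P* ≈ 37

From dP/dt = 0: 0.00856H* = 0.139, so H* = 16.2.
From dN/dt = 0: 1.27(1 - N*/533) = 0.0169·16.2, giving N* = 533·(1 - 0.216) = 418.
From dH/dt = 0: 0.00441·418 - 0.364 = 0.04P*, so P* = 1.48/0.04 = 37.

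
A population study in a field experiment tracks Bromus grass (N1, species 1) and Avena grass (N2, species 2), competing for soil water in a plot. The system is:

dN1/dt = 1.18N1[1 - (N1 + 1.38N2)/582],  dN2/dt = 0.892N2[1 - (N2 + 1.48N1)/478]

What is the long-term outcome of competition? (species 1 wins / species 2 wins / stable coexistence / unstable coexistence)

unstable coexistence (outcome depends on initial conditions)

Compare the nullcline intercepts: K1/α12 = 582/1.38 = 422 < K2 = 478; K2/α21 = 478/1.48 = 323 < K1 = 582.
Since both are reversed, neither can invade when rare; the interior point is a saddle.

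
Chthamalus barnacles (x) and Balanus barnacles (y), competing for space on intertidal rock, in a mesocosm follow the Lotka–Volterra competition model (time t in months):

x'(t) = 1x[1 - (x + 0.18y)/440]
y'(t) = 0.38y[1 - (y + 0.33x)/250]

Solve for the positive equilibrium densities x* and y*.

x* ≈ 420, y* ≈ 111

Setting both brackets to zero gives the nullclines x + 0.18y = 440 and 0.33x + y = 250.
Substituting y = 250 - 0.33x into the first: x(1 - 0.18·0.33) = 440 - 0.18·250.
So x* = 395/0.941 = 420, and then y* = 250 - 0.33·420 = 111.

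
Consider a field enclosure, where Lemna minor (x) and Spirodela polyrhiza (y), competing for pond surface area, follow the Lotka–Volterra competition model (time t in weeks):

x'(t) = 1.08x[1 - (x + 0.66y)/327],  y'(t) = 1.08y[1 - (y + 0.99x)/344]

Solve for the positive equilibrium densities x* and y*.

x* ≈ 288, y* ≈ 58.5

Setting both brackets to zero gives the nullclines x + 0.66y = 327 and 0.99x + y = 344.
Substituting y = 344 - 0.99x into the first: x(1 - 0.66·0.99) = 327 - 0.66·344.
So x* = 100/0.347 = 288, and then y* = 344 - 0.99·288 = 58.5.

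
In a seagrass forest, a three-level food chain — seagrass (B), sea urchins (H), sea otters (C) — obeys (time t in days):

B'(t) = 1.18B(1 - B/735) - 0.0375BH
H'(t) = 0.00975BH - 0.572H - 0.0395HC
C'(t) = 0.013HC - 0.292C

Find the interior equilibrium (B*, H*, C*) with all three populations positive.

B* ≈ 210, H* ≈ 22.5, C* ≈ 37.4

From dC/dt = 0: 0.013H* = 0.292, so H* = 22.5.
From dB/dt = 0: 1.18(1 - B*/735) = 0.0375·22.5, giving B* = 735·(1 - 0.714) = 210.
From dH/dt = 0: 0.00975·210 - 0.572 = 0.0395C*, so C* = 1.48/0.0395 = 37.4.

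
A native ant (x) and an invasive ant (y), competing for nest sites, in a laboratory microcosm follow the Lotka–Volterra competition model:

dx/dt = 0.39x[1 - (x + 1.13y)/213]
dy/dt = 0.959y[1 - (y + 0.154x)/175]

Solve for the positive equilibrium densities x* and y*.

x* ≈ 18.5, y* ≈ 172

Setting both brackets to zero gives the nullclines x + 1.13y = 213 and 0.154x + y = 175.
Substituting y = 175 - 0.154x into the first: x(1 - 1.13·0.154) = 213 - 1.13·175.
So x* = 15.3/0.826 = 18.5, and then y* = 175 - 0.154·18.5 = 172.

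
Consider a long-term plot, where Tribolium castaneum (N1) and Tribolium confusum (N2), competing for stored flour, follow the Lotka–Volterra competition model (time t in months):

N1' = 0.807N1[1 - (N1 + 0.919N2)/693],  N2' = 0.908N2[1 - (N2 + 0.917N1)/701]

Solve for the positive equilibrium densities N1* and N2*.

Setting both brackets to zero gives the nullclines N1 + 0.919N2 = 693 and 0.917N1 + N2 = 701.
Substituting N2 = 701 - 0.917N1 into the first: N1(1 - 0.919·0.917) = 693 - 0.919·701.
So N1* = 48.8/0.157 = 310, and then N2* = 701 - 0.917·310 = 417.

N1* ≈ 310, N2* ≈ 417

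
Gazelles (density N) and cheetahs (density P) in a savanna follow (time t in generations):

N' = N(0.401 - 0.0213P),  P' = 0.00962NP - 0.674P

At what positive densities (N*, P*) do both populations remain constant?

Set dP/dt = 0 with P > 0: 0.00962N - 0.674 = 0, so N* = 0.674/0.00962 = 70.1.
Set dN/dt = 0 with N > 0: 0.401 - 0.0213P = 0, so P* = 0.401/0.0213 = 18.8.

N* ≈ 70.1, P* ≈ 18.8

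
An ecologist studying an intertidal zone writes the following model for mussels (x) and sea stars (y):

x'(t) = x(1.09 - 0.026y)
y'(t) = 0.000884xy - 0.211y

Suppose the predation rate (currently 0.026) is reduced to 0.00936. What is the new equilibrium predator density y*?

At the interior fixed point, setting dx/dt = 0 with x > 0 fixes y* = (prey growth rate)/(xy coefficient) — independent of the other coefficients.
With the change, y* = 1.09/0.00936 = 116; it rises from 41.9.

y* ≈ 116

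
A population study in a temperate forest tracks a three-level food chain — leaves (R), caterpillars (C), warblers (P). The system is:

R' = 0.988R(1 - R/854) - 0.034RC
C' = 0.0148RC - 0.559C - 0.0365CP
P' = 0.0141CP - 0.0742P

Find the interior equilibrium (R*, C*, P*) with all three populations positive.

From dP/dt = 0: 0.0141C* = 0.0742, so C* = 5.26.
From dR/dt = 0: 0.988(1 - R*/854) = 0.034·5.26, giving R* = 854·(1 - 0.181) = 699.
From dC/dt = 0: 0.0148·699 - 0.559 = 0.0365P*, so P* = 9.79/0.0365 = 268.

R* ≈ 699, C* ≈ 5.26, P* ≈ 268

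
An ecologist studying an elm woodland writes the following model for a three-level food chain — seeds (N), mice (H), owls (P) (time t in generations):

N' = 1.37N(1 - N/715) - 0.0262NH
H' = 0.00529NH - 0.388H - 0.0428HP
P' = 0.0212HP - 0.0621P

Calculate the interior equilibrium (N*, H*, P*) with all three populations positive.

From dP/dt = 0: 0.0212H* = 0.0621, so H* = 2.93.
From dN/dt = 0: 1.37(1 - N*/715) = 0.0262·2.93, giving N* = 715·(1 - 0.056) = 675.
From dH/dt = 0: 0.00529·675 - 0.388 = 0.0428P*, so P* = 3.18/0.0428 = 74.4.

N* ≈ 675, H* ≈ 2.93, P* ≈ 74.4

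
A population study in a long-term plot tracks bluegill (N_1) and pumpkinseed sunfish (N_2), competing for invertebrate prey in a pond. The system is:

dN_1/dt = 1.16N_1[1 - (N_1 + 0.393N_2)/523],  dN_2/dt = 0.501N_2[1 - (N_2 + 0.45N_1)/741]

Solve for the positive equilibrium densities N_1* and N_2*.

Setting both brackets to zero gives the nullclines N_1 + 0.393N_2 = 523 and 0.45N_1 + N_2 = 741.
Substituting N_2 = 741 - 0.45N_1 into the first: N_1(1 - 0.393·0.45) = 523 - 0.393·741.
So N_1* = 232/0.823 = 282, and then N_2* = 741 - 0.45·282 = 614.

N_1* ≈ 282, N_2* ≈ 614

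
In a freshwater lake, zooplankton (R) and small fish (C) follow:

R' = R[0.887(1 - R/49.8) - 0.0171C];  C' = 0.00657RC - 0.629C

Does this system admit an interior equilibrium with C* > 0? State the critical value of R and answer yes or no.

Threshold R = 95.7; K < 95.7, so no, the predator goes extinct.

The predator equation gives dC/dt > 0 only when R > 0.629/0.00657 = 95.7.
Without the predator, R → K = 49.8. Since 49.8 < 95.7, the predator cannot invade.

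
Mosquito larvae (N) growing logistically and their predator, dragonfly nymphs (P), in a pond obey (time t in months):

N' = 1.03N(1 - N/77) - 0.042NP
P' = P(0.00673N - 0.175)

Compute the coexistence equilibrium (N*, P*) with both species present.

From dP/dt = 0 with P > 0: 0.00673N* = 0.175, so N* = 26.
Substitute into dN/dt = 0: 1.03(1 - 26/77) = 0.042P*.
The bracket is 0.662, giving P* = 0.682/0.042 = 16.2.

N* ≈ 26, P* ≈ 16.2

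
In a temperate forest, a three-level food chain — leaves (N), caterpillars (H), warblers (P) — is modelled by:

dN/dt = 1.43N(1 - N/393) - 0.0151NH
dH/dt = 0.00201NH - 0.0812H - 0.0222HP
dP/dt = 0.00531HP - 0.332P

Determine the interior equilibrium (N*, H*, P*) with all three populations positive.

From dP/dt = 0: 0.00531H* = 0.332, so H* = 62.5.
From dN/dt = 0: 1.43(1 - N*/393) = 0.0151·62.5, giving N* = 393·(1 - 0.66) = 134.
From dH/dt = 0: 0.00201·134 - 0.0812 = 0.0222P*, so P* = 0.187/0.0222 = 8.43.

N* ≈ 134, H* ≈ 62.5, P* ≈ 8.43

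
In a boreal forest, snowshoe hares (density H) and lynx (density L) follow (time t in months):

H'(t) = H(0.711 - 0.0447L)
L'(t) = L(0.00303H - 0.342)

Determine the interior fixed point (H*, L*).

H* ≈ 113, L* ≈ 15.9

Set dL/dt = 0 with L > 0: 0.00303H - 0.342 = 0, so H* = 0.342/0.00303 = 113.
Set dH/dt = 0 with H > 0: 0.711 - 0.0447L = 0, so L* = 0.711/0.0447 = 15.9.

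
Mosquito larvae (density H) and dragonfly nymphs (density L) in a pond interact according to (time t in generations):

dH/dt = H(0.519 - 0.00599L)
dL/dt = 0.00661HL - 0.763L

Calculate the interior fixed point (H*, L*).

H* ≈ 115, L* ≈ 86.6

Set dL/dt = 0 with L > 0: 0.00661H - 0.763 = 0, so H* = 0.763/0.00661 = 115.
Set dH/dt = 0 with H > 0: 0.519 - 0.00599L = 0, so L* = 0.519/0.00599 = 86.6.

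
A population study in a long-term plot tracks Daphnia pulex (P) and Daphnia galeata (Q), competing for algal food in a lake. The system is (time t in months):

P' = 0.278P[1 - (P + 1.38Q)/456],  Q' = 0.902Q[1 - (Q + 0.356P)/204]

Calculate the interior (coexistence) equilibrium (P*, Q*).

Setting both brackets to zero gives the nullclines P + 1.38Q = 456 and 0.356P + Q = 204.
Substituting Q = 204 - 0.356P into the first: P(1 - 1.38·0.356) = 456 - 1.38·204.
So P* = 174/0.509 = 343, and then Q* = 204 - 0.356·343 = 81.9.

P* ≈ 343, Q* ≈ 81.9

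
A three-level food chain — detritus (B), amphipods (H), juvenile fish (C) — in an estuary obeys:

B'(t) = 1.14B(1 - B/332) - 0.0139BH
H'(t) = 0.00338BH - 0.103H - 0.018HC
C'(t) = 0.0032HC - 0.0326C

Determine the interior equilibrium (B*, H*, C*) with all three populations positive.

B* ≈ 291, H* ≈ 10.2, C* ≈ 48.9

From dC/dt = 0: 0.0032H* = 0.0326, so H* = 10.2.
From dB/dt = 0: 1.14(1 - B*/332) = 0.0139·10.2, giving B* = 332·(1 - 0.124) = 291.
From dH/dt = 0: 0.00338·291 - 0.103 = 0.018C*, so C* = 0.88/0.018 = 48.9.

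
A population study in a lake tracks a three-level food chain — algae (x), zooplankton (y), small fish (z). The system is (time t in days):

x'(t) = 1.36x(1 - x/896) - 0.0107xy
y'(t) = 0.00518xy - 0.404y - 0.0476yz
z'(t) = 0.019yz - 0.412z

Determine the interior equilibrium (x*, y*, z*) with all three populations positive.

From dz/dt = 0: 0.019y* = 0.412, so y* = 21.7.
From dx/dt = 0: 1.36(1 - x*/896) = 0.0107·21.7, giving x* = 896·(1 - 0.171) = 743.
From dy/dt = 0: 0.00518·743 - 0.404 = 0.0476z*, so z* = 3.45/0.0476 = 72.4.

x* ≈ 743, y* ≈ 21.7, z* ≈ 72.4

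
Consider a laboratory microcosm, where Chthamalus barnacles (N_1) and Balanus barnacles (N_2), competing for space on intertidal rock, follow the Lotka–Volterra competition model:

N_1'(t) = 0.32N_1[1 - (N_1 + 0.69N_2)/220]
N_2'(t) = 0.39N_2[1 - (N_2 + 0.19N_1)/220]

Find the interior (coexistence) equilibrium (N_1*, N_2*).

Setting both brackets to zero gives the nullclines N_1 + 0.69N_2 = 220 and 0.19N_1 + N_2 = 220.
Substituting N_2 = 220 - 0.19N_1 into the first: N_1(1 - 0.69·0.19) = 220 - 0.69·220.
So N_1* = 68.2/0.869 = 78.5, and then N_2* = 220 - 0.19·78.5 = 205.

N_1* ≈ 78.5, N_2* ≈ 205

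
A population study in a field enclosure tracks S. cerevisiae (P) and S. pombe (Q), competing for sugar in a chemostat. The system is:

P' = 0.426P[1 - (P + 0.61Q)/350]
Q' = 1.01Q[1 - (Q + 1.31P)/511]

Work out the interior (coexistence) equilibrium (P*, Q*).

P* ≈ 191, Q* ≈ 261

Setting both brackets to zero gives the nullclines P + 0.61Q = 350 and 1.31P + Q = 511.
Substituting Q = 511 - 1.31P into the first: P(1 - 0.61·1.31) = 350 - 0.61·511.
So P* = 38.3/0.201 = 191, and then Q* = 511 - 1.31·191 = 261.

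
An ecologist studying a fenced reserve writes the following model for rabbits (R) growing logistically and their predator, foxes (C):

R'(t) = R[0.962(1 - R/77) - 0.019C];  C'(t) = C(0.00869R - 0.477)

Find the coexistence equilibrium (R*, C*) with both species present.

From dC/dt = 0 with C > 0: 0.00869R* = 0.477, so R* = 54.9.
Substitute into dR/dt = 0: 0.962(1 - 54.9/77) = 0.019C*.
The bracket is 0.287, giving C* = 0.276/0.019 = 14.5.

R* ≈ 54.9, C* ≈ 14.5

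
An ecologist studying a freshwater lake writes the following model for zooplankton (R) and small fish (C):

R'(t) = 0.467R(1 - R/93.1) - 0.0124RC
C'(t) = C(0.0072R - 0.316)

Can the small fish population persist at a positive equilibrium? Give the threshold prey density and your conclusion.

Threshold R = 43.9; K > 43.9, so yes, the predator persists.

The predator equation gives dC/dt > 0 only when R > 0.316/0.0072 = 43.9.
Without the predator, R → K = 93.1. Since 93.1 > 43.9, the predator can invade and persist.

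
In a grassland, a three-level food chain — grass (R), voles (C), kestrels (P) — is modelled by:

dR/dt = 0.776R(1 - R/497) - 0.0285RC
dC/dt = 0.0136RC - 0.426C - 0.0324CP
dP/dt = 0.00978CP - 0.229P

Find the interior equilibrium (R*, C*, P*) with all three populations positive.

R* ≈ 69.6, C* ≈ 23.4, P* ≈ 16.1

From dP/dt = 0: 0.00978C* = 0.229, so C* = 23.4.
From dR/dt = 0: 0.776(1 - R*/497) = 0.0285·23.4, giving R* = 497·(1 - 0.86) = 69.6.
From dC/dt = 0: 0.0136·69.6 - 0.426 = 0.0324P*, so P* = 0.521/0.0324 = 16.1.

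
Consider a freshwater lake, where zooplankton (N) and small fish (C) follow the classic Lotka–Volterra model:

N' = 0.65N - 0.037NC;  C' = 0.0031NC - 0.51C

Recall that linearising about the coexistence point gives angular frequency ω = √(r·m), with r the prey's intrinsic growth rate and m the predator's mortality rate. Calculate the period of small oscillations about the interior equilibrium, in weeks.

T ≈ 10.9 weeks

Here r = 0.65 and m = 0.51, so r·m = 0.332.
ω = √0.332 = 0.576 per week, hence T = 2π/ω ≈ 10.9 weeks.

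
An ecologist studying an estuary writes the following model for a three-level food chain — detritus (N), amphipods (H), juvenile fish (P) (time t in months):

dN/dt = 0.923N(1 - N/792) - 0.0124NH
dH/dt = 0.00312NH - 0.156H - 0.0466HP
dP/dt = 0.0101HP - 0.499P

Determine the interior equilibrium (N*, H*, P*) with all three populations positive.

N* ≈ 266, H* ≈ 49.4, P* ≈ 14.5

From dP/dt = 0: 0.0101H* = 0.499, so H* = 49.4.
From dN/dt = 0: 0.923(1 - N*/792) = 0.0124·49.4, giving N* = 792·(1 - 0.664) = 266.
From dH/dt = 0: 0.00312·266 - 0.156 = 0.0466P*, so P* = 0.675/0.0466 = 14.5.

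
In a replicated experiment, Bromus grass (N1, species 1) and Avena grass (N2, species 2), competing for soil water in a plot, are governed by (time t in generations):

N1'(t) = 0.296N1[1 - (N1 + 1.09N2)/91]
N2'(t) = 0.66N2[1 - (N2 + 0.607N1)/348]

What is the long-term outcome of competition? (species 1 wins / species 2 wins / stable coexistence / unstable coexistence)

species 2 excludes species 1

Compare the nullcline intercepts: K1/α12 = 91/1.09 = 83.5 < K2 = 348; K2/α21 = 348/0.607 = 573 > K1 = 91.
Since the inequalities point opposite ways, species 2 can invade but species 1 cannot.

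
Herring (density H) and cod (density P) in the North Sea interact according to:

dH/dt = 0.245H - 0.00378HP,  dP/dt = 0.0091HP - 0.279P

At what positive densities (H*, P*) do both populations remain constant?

H* ≈ 30.7, P* ≈ 64.8

Set dP/dt = 0 with P > 0: 0.0091H - 0.279 = 0, so H* = 0.279/0.0091 = 30.7.
Set dH/dt = 0 with H > 0: 0.245 - 0.00378P = 0, so P* = 0.245/0.00378 = 64.8.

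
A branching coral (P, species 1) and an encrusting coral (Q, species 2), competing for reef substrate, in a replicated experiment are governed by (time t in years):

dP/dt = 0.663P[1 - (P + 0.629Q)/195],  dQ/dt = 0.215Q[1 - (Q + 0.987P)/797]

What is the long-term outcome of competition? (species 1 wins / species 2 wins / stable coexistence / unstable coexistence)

Compare the nullcline intercepts: K1/α12 = 195/0.629 = 310 < K2 = 797; K2/α21 = 797/0.987 = 807 > K1 = 195.
Since the inequalities point opposite ways, species 2 can invade but species 1 cannot.

species 2 excludes species 1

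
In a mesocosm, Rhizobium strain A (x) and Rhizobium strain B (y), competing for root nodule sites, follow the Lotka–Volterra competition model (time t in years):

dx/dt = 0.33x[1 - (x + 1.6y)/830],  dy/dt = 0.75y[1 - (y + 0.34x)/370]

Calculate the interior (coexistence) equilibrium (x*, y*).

x* ≈ 522, y* ≈ 193

Setting both brackets to zero gives the nullclines x + 1.6y = 830 and 0.34x + y = 370.
Substituting y = 370 - 0.34x into the first: x(1 - 1.6·0.34) = 830 - 1.6·370.
So x* = 238/0.456 = 522, and then y* = 370 - 0.34·522 = 193.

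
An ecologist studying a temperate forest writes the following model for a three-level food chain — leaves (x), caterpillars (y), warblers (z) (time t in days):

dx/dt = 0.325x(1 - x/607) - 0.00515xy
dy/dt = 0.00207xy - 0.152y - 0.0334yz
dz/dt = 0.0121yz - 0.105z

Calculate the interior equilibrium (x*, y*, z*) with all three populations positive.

From dz/dt = 0: 0.0121y* = 0.105, so y* = 8.68.
From dx/dt = 0: 0.325(1 - x*/607) = 0.00515·8.68, giving x* = 607·(1 - 0.138) = 524.
From dy/dt = 0: 0.00207·524 - 0.152 = 0.0334z*, so z* = 0.932/0.0334 = 27.9.

x* ≈ 524, y* ≈ 8.68, z* ≈ 27.9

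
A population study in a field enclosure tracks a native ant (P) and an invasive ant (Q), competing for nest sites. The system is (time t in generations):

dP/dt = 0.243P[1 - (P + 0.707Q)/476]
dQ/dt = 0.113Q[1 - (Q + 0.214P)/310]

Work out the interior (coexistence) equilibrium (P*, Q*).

Setting both brackets to zero gives the nullclines P + 0.707Q = 476 and 0.214P + Q = 310.
Substituting Q = 310 - 0.214P into the first: P(1 - 0.707·0.214) = 476 - 0.707·310.
So P* = 257/0.849 = 303, and then Q* = 310 - 0.214·303 = 245.

P* ≈ 303, Q* ≈ 245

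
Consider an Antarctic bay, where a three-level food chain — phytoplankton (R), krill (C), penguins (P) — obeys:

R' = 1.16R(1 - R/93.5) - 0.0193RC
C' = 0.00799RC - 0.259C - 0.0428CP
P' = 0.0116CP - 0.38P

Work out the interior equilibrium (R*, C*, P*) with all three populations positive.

From dP/dt = 0: 0.0116C* = 0.38, so C* = 32.8.
From dR/dt = 0: 1.16(1 - R*/93.5) = 0.0193·32.8, giving R* = 93.5·(1 - 0.545) = 42.5.
From dC/dt = 0: 0.00799·42.5 - 0.259 = 0.0428P*, so P* = 0.0809/0.0428 = 1.89.

R* ≈ 42.5, C* ≈ 32.8, P* ≈ 1.89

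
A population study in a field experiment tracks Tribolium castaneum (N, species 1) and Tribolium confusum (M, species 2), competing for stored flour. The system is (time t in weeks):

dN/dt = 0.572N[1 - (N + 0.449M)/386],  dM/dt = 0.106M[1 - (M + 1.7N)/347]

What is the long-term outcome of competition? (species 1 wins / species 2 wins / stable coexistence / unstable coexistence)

species 1 excludes species 2

Compare the nullcline intercepts: K1/α12 = 386/0.449 = 860 > K2 = 347; K2/α21 = 347/1.7 = 204 < K1 = 386.
Since the inequalities point opposite ways, species 1 can invade but species 2 cannot.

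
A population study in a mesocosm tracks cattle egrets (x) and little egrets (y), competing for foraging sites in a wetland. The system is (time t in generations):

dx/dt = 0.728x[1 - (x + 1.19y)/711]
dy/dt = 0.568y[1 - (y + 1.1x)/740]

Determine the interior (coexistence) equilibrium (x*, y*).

Setting both brackets to zero gives the nullclines x + 1.19y = 711 and 1.1x + y = 740.
Substituting y = 740 - 1.1x into the first: x(1 - 1.19·1.1) = 711 - 1.19·740.
So x* = -170/-0.309 = 549, and then y* = 740 - 1.1·549 = 136.

x* ≈ 549, y* ≈ 136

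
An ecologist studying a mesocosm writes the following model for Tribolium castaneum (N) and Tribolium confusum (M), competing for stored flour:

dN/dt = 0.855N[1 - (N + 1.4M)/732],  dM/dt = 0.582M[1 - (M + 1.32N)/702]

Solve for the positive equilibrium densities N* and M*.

Setting both brackets to zero gives the nullclines N + 1.4M = 732 and 1.32N + M = 702.
Substituting M = 702 - 1.32N into the first: N(1 - 1.4·1.32) = 732 - 1.4·702.
So N* = -251/-0.848 = 296, and then M* = 702 - 1.32·296 = 312.

N* ≈ 296, M* ≈ 312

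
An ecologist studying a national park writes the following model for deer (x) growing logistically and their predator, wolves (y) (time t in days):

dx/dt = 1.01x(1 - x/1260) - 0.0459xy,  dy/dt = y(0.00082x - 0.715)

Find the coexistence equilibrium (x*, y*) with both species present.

x* ≈ 872, y* ≈ 6.78

From dy/dt = 0 with y > 0: 0.00082x* = 0.715, so x* = 872.
Substitute into dx/dt = 0: 1.01(1 - 872/1260) = 0.0459y*.
The bracket is 0.308, giving y* = 0.311/0.0459 = 6.78.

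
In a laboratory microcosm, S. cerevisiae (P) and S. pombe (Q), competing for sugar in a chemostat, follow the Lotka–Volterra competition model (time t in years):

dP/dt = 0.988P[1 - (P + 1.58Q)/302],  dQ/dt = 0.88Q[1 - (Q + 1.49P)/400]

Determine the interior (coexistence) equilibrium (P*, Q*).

Setting both brackets to zero gives the nullclines P + 1.58Q = 302 and 1.49P + Q = 400.
Substituting Q = 400 - 1.49P into the first: P(1 - 1.58·1.49) = 302 - 1.58·400.
So P* = -330/-1.35 = 244, and then Q* = 400 - 1.49·244 = 36.9.

P* ≈ 244, Q* ≈ 36.9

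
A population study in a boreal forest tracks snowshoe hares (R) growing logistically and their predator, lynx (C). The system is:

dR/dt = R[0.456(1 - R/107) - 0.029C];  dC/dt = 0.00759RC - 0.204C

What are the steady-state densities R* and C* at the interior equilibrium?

R* ≈ 26.9, C* ≈ 11.8

From dC/dt = 0 with C > 0: 0.00759R* = 0.204, so R* = 26.9.
Substitute into dR/dt = 0: 0.456(1 - 26.9/107) = 0.029C*.
The bracket is 0.749, giving C* = 0.341/0.029 = 11.8.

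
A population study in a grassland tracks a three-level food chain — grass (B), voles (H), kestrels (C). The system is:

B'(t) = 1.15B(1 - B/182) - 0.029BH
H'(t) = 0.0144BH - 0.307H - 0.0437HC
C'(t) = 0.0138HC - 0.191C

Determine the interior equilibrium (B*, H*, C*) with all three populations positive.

B* ≈ 118, H* ≈ 13.8, C* ≈ 32

From dC/dt = 0: 0.0138H* = 0.191, so H* = 13.8.
From dB/dt = 0: 1.15(1 - B*/182) = 0.029·13.8, giving B* = 182·(1 - 0.349) = 118.
From dH/dt = 0: 0.0144·118 - 0.307 = 0.0437C*, so C* = 1.4/0.0437 = 32.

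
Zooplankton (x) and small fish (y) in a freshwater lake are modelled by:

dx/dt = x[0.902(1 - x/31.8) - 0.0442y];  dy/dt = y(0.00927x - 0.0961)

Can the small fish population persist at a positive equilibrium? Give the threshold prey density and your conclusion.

Threshold x = 10.4; K > 10.4, so yes, the predator persists.

The predator equation gives dy/dt > 0 only when x > 0.0961/0.00927 = 10.4.
Without the predator, x → K = 31.8. Since 31.8 > 10.4, the predator can invade and persist.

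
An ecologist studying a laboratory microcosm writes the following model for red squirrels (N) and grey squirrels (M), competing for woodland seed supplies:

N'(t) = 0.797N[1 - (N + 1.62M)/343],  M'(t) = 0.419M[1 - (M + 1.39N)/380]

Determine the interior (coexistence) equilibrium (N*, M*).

Setting both brackets to zero gives the nullclines N + 1.62M = 343 and 1.39N + M = 380.
Substituting M = 380 - 1.39N into the first: N(1 - 1.62·1.39) = 343 - 1.62·380.
So N* = -273/-1.25 = 218, and then M* = 380 - 1.39·218 = 77.3.

N* ≈ 218, M* ≈ 77.3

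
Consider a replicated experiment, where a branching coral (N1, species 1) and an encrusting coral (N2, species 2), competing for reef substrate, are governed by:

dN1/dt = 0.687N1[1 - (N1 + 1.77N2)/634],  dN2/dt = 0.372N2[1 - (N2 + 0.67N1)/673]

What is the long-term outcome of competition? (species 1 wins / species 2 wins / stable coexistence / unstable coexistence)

species 2 excludes species 1

Compare the nullcline intercepts: K1/α12 = 634/1.77 = 358 < K2 = 673; K2/α21 = 673/0.67 = 1000 > K1 = 634.
Since the inequalities point opposite ways, species 2 can invade but species 1 cannot.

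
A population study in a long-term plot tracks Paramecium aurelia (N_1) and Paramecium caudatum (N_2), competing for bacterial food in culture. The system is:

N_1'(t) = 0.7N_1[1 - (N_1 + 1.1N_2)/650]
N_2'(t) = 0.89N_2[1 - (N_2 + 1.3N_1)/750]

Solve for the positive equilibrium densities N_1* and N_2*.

N_1* ≈ 407, N_2* ≈ 221

Setting both brackets to zero gives the nullclines N_1 + 1.1N_2 = 650 and 1.3N_1 + N_2 = 750.
Substituting N_2 = 750 - 1.3N_1 into the first: N_1(1 - 1.1·1.3) = 650 - 1.1·750.
So N_1* = -175/-0.43 = 407, and then N_2* = 750 - 1.3·407 = 221.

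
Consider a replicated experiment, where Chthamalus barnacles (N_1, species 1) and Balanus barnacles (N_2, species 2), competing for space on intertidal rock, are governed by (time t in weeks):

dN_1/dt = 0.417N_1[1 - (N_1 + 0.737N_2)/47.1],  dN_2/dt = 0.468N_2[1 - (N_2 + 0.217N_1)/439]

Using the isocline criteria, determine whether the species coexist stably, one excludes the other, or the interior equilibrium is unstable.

Compare the nullcline intercepts: K1/α12 = 47.1/0.737 = 63.9 < K2 = 439; K2/α21 = 439/0.217 = 2020 > K1 = 47.1.
Since the inequalities point opposite ways, species 2 can invade but species 1 cannot.

species 2 excludes species 1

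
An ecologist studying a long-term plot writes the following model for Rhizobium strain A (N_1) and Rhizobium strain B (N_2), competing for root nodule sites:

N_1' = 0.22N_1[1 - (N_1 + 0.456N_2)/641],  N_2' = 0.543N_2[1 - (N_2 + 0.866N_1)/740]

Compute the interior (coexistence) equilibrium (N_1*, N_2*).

N_1* ≈ 502, N_2* ≈ 306

Setting both brackets to zero gives the nullclines N_1 + 0.456N_2 = 641 and 0.866N_1 + N_2 = 740.
Substituting N_2 = 740 - 0.866N_1 into the first: N_1(1 - 0.456·0.866) = 641 - 0.456·740.
So N_1* = 304/0.605 = 502, and then N_2* = 740 - 0.866·502 = 306.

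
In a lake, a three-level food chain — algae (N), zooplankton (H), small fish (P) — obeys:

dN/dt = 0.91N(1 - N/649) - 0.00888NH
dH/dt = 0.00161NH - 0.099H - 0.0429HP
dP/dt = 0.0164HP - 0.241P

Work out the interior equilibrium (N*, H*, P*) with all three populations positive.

N* ≈ 556, H* ≈ 14.7, P* ≈ 18.6

From dP/dt = 0: 0.0164H* = 0.241, so H* = 14.7.
From dN/dt = 0: 0.91(1 - N*/649) = 0.00888·14.7, giving N* = 649·(1 - 0.143) = 556.
From dH/dt = 0: 0.00161·556 - 0.099 = 0.0429P*, so P* = 0.796/0.0429 = 18.6.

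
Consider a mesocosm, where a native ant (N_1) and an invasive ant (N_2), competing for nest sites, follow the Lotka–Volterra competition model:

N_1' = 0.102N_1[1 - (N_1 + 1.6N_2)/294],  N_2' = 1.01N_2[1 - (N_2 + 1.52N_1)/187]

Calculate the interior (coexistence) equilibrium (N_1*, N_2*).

Setting both brackets to zero gives the nullclines N_1 + 1.6N_2 = 294 and 1.52N_1 + N_2 = 187.
Substituting N_2 = 187 - 1.52N_1 into the first: N_1(1 - 1.6·1.52) = 294 - 1.6·187.
So N_1* = -5.2/-1.43 = 3.63, and then N_2* = 187 - 1.52·3.63 = 181.

N_1* ≈ 3.63, N_2* ≈ 181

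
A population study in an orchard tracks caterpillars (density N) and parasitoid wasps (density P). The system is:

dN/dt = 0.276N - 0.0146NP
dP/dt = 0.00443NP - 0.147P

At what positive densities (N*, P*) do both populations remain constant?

Set dP/dt = 0 with P > 0: 0.00443N - 0.147 = 0, so N* = 0.147/0.00443 = 33.2.
Set dN/dt = 0 with N > 0: 0.276 - 0.0146P = 0, so P* = 0.276/0.0146 = 18.9.

N* ≈ 33.2, P* ≈ 18.9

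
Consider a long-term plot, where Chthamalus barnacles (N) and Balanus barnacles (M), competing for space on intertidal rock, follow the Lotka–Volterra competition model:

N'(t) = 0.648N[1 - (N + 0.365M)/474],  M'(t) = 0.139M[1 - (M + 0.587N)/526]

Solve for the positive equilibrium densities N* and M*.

Setting both brackets to zero gives the nullclines N + 0.365M = 474 and 0.587N + M = 526.
Substituting M = 526 - 0.587N into the first: N(1 - 0.365·0.587) = 474 - 0.365·526.
So N* = 282/0.786 = 359, and then M* = 526 - 0.587·359 = 315.

N* ≈ 359, M* ≈ 315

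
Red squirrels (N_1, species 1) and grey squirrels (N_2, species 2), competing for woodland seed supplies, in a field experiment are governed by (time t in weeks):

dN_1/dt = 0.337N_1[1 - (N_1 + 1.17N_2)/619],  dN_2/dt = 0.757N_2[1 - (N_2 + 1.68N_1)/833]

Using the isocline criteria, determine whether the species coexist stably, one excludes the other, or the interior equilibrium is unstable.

Compare the nullcline intercepts: K1/α12 = 619/1.17 = 529 < K2 = 833; K2/α21 = 833/1.68 = 496 < K1 = 619.
Since both are reversed, neither can invade when rare; the interior point is a saddle.

unstable coexistence (outcome depends on initial conditions)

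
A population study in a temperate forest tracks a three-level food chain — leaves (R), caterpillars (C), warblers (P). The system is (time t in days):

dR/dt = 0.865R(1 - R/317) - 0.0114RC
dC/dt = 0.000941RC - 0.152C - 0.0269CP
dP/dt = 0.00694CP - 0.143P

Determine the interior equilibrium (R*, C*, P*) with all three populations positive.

From dP/dt = 0: 0.00694C* = 0.143, so C* = 20.6.
From dR/dt = 0: 0.865(1 - R*/317) = 0.0114·20.6, giving R* = 317·(1 - 0.272) = 231.
From dC/dt = 0: 0.000941·231 - 0.152 = 0.0269P*, so P* = 0.0653/0.0269 = 2.43.

R* ≈ 231, C* ≈ 20.6, P* ≈ 2.43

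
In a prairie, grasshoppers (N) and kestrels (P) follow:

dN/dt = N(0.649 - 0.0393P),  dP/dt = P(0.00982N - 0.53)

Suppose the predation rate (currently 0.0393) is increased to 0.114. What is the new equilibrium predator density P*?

At the interior fixed point, setting dN/dt = 0 with N > 0 fixes P* = (prey growth rate)/(NP coefficient) — independent of the other coefficients.
With the change, P* = 0.649/0.114 = 5.69; it falls from 16.5.

P* ≈ 5.69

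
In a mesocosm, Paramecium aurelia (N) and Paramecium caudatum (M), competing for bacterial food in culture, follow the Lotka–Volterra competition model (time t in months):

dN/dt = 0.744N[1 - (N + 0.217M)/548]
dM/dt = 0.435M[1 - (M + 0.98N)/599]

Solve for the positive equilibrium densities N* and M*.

N* ≈ 531, M* ≈ 78.7

Setting both brackets to zero gives the nullclines N + 0.217M = 548 and 0.98N + M = 599.
Substituting M = 599 - 0.98N into the first: N(1 - 0.217·0.98) = 548 - 0.217·599.
So N* = 418/0.787 = 531, and then M* = 599 - 0.98·531 = 78.7.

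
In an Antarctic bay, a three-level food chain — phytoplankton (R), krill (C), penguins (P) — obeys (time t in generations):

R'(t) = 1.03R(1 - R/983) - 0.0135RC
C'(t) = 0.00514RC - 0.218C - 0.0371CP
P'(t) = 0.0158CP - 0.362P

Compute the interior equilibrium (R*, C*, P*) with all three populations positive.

R* ≈ 688, C* ≈ 22.9, P* ≈ 89.4

From dP/dt = 0: 0.0158C* = 0.362, so C* = 22.9.
From dR/dt = 0: 1.03(1 - R*/983) = 0.0135·22.9, giving R* = 983·(1 - 0.3) = 688.
From dC/dt = 0: 0.00514·688 - 0.218 = 0.0371P*, so P* = 3.32/0.0371 = 89.4.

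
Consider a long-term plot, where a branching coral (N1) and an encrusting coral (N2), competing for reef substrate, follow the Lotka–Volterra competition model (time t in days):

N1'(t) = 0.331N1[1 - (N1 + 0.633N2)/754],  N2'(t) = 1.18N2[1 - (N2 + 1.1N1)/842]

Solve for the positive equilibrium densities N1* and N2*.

Setting both brackets to zero gives the nullclines N1 + 0.633N2 = 754 and 1.1N1 + N2 = 842.
Substituting N2 = 842 - 1.1N1 into the first: N1(1 - 0.633·1.1) = 754 - 0.633·842.
So N1* = 221/0.304 = 728, and then N2* = 842 - 1.1·728 = 41.5.

N1* ≈ 728, N2* ≈ 41.5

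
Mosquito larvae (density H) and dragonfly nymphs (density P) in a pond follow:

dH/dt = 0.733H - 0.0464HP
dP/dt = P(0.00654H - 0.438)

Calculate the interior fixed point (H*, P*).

H* ≈ 67, P* ≈ 15.8

Set dP/dt = 0 with P > 0: 0.00654H - 0.438 = 0, so H* = 0.438/0.00654 = 67.
Set dH/dt = 0 with H > 0: 0.733 - 0.0464P = 0, so P* = 0.733/0.0464 = 15.8.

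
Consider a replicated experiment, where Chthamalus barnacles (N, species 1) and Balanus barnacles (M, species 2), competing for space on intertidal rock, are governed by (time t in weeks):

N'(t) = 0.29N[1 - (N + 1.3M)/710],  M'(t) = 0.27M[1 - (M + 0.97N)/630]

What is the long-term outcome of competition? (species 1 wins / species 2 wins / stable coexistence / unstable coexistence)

unstable coexistence (outcome depends on initial conditions)

Compare the nullcline intercepts: K1/α12 = 710/1.3 = 546 < K2 = 630; K2/α21 = 630/0.97 = 649 < K1 = 710.
Since both are reversed, neither can invade when rare; the interior point is a saddle.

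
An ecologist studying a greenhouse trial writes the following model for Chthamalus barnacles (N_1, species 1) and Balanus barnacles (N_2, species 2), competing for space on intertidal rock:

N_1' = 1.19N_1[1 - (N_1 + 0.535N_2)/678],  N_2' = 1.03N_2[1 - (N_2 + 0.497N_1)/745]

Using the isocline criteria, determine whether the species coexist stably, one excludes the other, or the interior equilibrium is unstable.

Compare the nullcline intercepts: K1/α12 = 678/0.535 = 1270 > K2 = 745; K2/α21 = 745/0.497 = 1500 > K1 = 678.
Since both inequalities hold, each species can invade when rare, so the interior equilibrium is stable.

stable coexistence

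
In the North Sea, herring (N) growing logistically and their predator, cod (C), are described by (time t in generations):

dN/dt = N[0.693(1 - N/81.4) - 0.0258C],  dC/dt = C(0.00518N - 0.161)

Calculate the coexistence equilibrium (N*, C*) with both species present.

From dC/dt = 0 with C > 0: 0.00518N* = 0.161, so N* = 31.1.
Substitute into dN/dt = 0: 0.693(1 - 31.1/81.4) = 0.0258C*.
The bracket is 0.618, giving C* = 0.428/0.0258 = 16.6.

N* ≈ 31.1, C* ≈ 16.6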